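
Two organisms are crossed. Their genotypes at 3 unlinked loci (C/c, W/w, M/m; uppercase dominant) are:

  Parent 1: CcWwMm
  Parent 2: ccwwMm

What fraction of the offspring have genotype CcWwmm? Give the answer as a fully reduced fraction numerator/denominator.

P(CcWwmm) = 1/16

CcWwMm gametes: CWM×1, CWm×1, CwM×1, Cwm×1, cWM×1, cWm×1, cwM×1, cwm×1
ccwwMm gametes: cwM×4, cwm×4
CcWwMm×ccwwMm grid (8·8=64): CcWwMM=4 CcWwMm=8 CcWwmm=4 CcwwMM=4 CcwwMm=8 Ccwwmm=4 ccWwMM=4 ccWwMm=8 ccWwmm=4 ccwwMM=4 ccwwMm=8 ccwwmm=4
CcWwmm hits 4/64; gcd=4; 4÷4/64÷4 = 1/16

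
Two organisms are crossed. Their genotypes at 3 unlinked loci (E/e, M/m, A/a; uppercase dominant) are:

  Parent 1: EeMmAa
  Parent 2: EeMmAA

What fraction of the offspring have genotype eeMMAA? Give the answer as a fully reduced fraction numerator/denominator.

P(eeMMAA) = 1/32

EeMmAa gametes: EMA×1, EMa×1, EmA×1, Ema×1, eMA×1, eMa×1, emA×1, ema×1
EeMmAA gametes: EMA×2, EmA×2, eMA×2, emA×2
EeMmAa×EeMmAA grid (8·8=64): EEMMAA=2 EEMMAa=2 EEMmAA=4 EEMmAa=4 EEmmAA=2 EEmmAa=2 EeMMAA=4 EeMMAa=4 EeMmAA=8 EeMmAa=8 EemmAA=4 EemmAa=4 eeMMAA=2 eeMMAa=2 eeMmAA=4 eeMmAa=4 eemmAA=2 eemmAa=2
eeMMAA hits 2/64; gcd=2; 2÷2/64÷2 = 1/32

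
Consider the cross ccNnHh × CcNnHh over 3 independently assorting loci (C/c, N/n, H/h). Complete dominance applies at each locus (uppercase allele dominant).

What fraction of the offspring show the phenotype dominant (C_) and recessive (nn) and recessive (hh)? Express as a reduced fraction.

P(C_ nn hh) = 1/32

ccNnHh gametes: cNH×2, cNh×2, cnH×2, cnh×2
CcNnHh gametes: CNH×1, CNh×1, CnH×1, Cnh×1, cNH×1, cNh×1, cnH×1, cnh×1
ccNnHh×CcNnHh grid (8·8=64): CcNNHH=2 CcNNHh=4 CcNNhh=2 CcNnHH=4 CcNnHh=8 CcNnhh=4 CcnnHH=2 CcnnHh=4 Ccnnhh=2 ccNNHH=2 ccNNHh=4 ccNNhh=2 ccNnHH=4 ccNnHh=8 ccNnhh=4 ccnnHH=2 ccnnHh=4 ccnnhh=2
C_ nn hh hits 2/64; gcd=2; 2÷2/64÷2 = 1/32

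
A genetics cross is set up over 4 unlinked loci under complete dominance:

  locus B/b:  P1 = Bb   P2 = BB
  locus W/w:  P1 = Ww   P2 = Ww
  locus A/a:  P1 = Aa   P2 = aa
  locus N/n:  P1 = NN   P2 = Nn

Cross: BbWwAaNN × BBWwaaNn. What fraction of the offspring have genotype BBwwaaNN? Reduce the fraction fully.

BbWwAaNN gametes: BWAN×2, BWaN×2, BwAN×2, BwaN×2, bWAN×2, bWaN×2, bwAN×2, bwaN×2
BBWwaaNn gametes: BWaN×4, BWan×4, BwaN×4, Bwan×4
BbWwAaNN×BBWwaaNn grid (16·16=256): BBWWAaNN=8 BBWWAaNn=8 BBWWaaNN=8 BBWWaaNn=8 BBWwAaNN=16 BBWwAaNn=16 BBWwaaNN=16 BBWwaaNn=16 BBwwAaNN=8 BBwwAaNn=8 BBwwaaNN=8 BBwwaaNn=8 BbWWAaNN=8 BbWWAaNn=8 BbWWaaNN=8 BbWWaaNn=8 BbWwAaNN=16 BbWwAaNn=16 BbWwaaNN=16 BbWwaaNn=16 BbwwAaNN=8 BbwwAaNn=8 BbwwaaNN=8 BbwwaaNn=8
BBwwaaNN hits 8/256; gcd=8; 8÷8/256÷8 = 1/32

P(BBwwaaNN) = 1/32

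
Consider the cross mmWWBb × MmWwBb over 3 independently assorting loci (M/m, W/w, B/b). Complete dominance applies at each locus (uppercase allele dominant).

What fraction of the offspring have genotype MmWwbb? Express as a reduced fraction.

P(MmWwbb) = 1/16

mmWWBb gametes: mWB×4, mWb×4
MmWwBb gametes: MWB×1, MWb×1, MwB×1, Mwb×1, mWB×1, mWb×1, mwB×1, mwb×1
mmWWBb×MmWwBb grid (8·8=64): MmWWBB=4 MmWWBb=8 MmWWbb=4 MmWwBB=4 MmWwBb=8 MmWwbb=4 mmWWBB=4 mmWWBb=8 mmWWbb=4 mmWwBB=4 mmWwBb=8 mmWwbb=4
MmWwbb hits 4/64; gcd=4; 4÷4/64÷4 = 1/16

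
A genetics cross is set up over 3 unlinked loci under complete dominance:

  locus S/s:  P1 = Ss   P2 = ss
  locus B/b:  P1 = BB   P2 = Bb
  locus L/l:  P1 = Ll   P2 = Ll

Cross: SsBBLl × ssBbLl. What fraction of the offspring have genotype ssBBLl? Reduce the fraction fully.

SsBBLl gametes: SBL×2, SBl×2, sBL×2, sBl×2
ssBbLl gametes: sBL×2, sBl×2, sbL×2, sbl×2
SsBBLl×ssBbLl grid (8·8=64): SsBBLL=4 SsBBLl=8 SsBBll=4 SsBbLL=4 SsBbLl=8 SsBbll=4 ssBBLL=4 ssBBLl=8 ssBBll=4 ssBbLL=4 ssBbLl=8 ssBbll=4
ssBBLl hits 8/64; gcd=8; 8÷8/64÷8 = 1/8

P(ssBBLl) = 1/8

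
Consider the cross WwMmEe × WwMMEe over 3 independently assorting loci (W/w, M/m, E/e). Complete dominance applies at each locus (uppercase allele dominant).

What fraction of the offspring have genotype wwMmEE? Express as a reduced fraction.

P(wwMmEE) = 1/32

WwMmEe gametes: WME×1, WMe×1, WmE×1, Wme×1, wME×1, wMe×1, wmE×1, wme×1
WwMMEe gametes: WME×2, WMe×2, wME×2, wMe×2
WwMmEe×WwMMEe grid (8·8=64): WWMMEE=2 WWMMEe=4 WWMMee=2 WWMmEE=2 WWMmEe=4 WWMmee=2 WwMMEE=4 WwMMEe=8 WwMMee=4 WwMmEE=4 WwMmEe=8 WwMmee=4 wwMMEE=2 wwMMEe=4 wwMMee=2 wwMmEE=2 wwMmEe=4 wwMmee=2
wwMmEE hits 2/64; gcd=2; 2÷2/64÷2 = 1/32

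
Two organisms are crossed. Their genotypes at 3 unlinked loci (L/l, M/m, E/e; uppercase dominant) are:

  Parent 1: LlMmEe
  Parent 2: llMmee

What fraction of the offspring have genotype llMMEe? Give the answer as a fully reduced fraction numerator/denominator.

P(llMMEe) = 1/16

LlMmEe gametes: LME×1, LMe×1, LmE×1, Lme×1, lME×1, lMe×1, lmE×1, lme×1
llMmee gametes: lMe×4, lme×4
LlMmEe×llMmee grid (8·8=64): LlMMEe=4 LlMMee=4 LlMmEe=8 LlMmee=8 LlmmEe=4 Llmmee=4 llMMEe=4 llMMee=4 llMmEe=8 llMmee=8 llmmEe=4 llmmee=4
llMMEe hits 4/64; gcd=4; 4÷4/64÷4 = 1/16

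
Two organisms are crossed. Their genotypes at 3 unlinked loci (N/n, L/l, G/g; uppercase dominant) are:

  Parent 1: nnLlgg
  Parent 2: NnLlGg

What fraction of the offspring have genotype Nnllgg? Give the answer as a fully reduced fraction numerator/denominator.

P(Nnllgg) = 1/16

nnLlgg gametes: nLg×4, nlg×4
NnLlGg gametes: NLG×1, NLg×1, NlG×1, Nlg×1, nLG×1, nLg×1, nlG×1, nlg×1
nnLlgg×NnLlGg grid (8·8=64): NnLLGg=4 NnLLgg=4 NnLlGg=8 NnLlgg=8 NnllGg=4 Nnllgg=4 nnLLGg=4 nnLLgg=4 nnLlGg=8 nnLlgg=8 nnllGg=4 nnllgg=4
Nnllgg hits 4/64; gcd=4; 4÷4/64÷4 = 1/16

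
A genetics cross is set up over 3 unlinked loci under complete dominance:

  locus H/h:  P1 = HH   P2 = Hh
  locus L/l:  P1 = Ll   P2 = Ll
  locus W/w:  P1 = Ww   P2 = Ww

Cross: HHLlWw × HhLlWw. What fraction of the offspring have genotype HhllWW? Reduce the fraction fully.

HHLlWw gametes: HLW×2, HLw×2, HlW×2, Hlw×2
HhLlWw gametes: HLW×1, HLw×1, HlW×1, Hlw×1, hLW×1, hLw×1, hlW×1, hlw×1
HHLlWw×HhLlWw grid (8·8=64): HHLLWW=2 HHLLWw=4 HHLLww=2 HHLlWW=4 HHLlWw=8 HHLlww=4 HHllWW=2 HHllWw=4 HHllww=2 HhLLWW=2 HhLLWw=4 HhLLww=2 HhLlWW=4 HhLlWw=8 HhLlww=4 HhllWW=2 HhllWw=4 Hhllww=2
HhllWW hits 2/64; gcd=2; 2÷2/64÷2 = 1/32

P(HhllWW) = 1/32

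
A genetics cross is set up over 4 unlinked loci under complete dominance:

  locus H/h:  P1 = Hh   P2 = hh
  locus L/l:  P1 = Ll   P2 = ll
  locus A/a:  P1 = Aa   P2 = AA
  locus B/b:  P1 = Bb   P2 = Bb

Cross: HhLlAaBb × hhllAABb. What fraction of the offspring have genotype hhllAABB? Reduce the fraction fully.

HhLlAaBb gametes: HLAB×1, HLAb×1, HLaB×1, HLab×1, HlAB×1, HlAb×1, HlaB×1, Hlab×1, hLAB×1, hLAb×1, hLaB×1, hLab×1, hlAB×1, hlAb×1, hlaB×1, hlab×1
hhllAABb gametes: hlAB×8, hlAb×8
HhLlAaBb×hhllAABb grid (16·16=256): HhLlAABB=8 HhLlAABb=16 HhLlAAbb=8 HhLlAaBB=8 HhLlAaBb=16 HhLlAabb=8 HhllAABB=8 HhllAABb=16 HhllAAbb=8 HhllAaBB=8 HhllAaBb=16 HhllAabb=8 hhLlAABB=8 hhLlAABb=16 hhLlAAbb=8 hhLlAaBB=8 hhLlAaBb=16 hhLlAabb=8 hhllAABB=8 hhllAABb=16 hhllAAbb=8 hhllAaBB=8 hhllAaBb=16 hhllAabb=8
hhllAABB hits 8/256; gcd=8; 8÷8/256÷8 = 1/32

P(hhllAABB) = 1/32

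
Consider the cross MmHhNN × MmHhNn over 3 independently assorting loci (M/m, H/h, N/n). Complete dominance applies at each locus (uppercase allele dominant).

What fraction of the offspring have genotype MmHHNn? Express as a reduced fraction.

P(MmHHNn) = 1/16

MmHhNN gametes: MHN×2, MhN×2, mHN×2, mhN×2
MmHhNn gametes: MHN×1, MHn×1, MhN×1, Mhn×1, mHN×1, mHn×1, mhN×1, mhn×1
MmHhNN×MmHhNn grid (8·8=64): MMHHNN=2 MMHHNn=2 MMHhNN=4 MMHhNn=4 MMhhNN=2 MMhhNn=2 MmHHNN=4 MmHHNn=4 MmHhNN=8 MmHhNn=8 MmhhNN=4 MmhhNn=4 mmHHNN=2 mmHHNn=2 mmHhNN=4 mmHhNn=4 mmhhNN=2 mmhhNn=2
MmHHNn hits 4/64; gcd=4; 4÷4/64÷4 = 1/16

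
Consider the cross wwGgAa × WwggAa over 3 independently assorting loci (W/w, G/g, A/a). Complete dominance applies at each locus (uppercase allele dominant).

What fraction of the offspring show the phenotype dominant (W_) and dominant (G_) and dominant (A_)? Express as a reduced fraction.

P(W_ G_ A_) = 3/16

wwGgAa gametes: wGA×2, wGa×2, wgA×2, wga×2
WwggAa gametes: WgA×2, Wga×2, wgA×2, wga×2
wwGgAa×WwggAa grid (8·8=64): WwGgAA=4 WwGgAa=8 WwGgaa=4 WwggAA=4 WwggAa=8 Wwggaa=4 wwGgAA=4 wwGgAa=8 wwGgaa=4 wwggAA=4 wwggAa=8 wwggaa=4
W_ G_ A_ hits 12/64; gcd=4; 12÷4/64÷4 = 3/16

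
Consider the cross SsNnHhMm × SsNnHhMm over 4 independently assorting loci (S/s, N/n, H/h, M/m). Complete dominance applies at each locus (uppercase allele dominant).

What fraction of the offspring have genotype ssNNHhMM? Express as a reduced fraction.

P(ssNNHhMM) = 1/128

SsNnHhMm gametes: SNHM×1, SNHm×1, SNhM×1, SNhm×1, SnHM×1, SnHm×1, SnhM×1, Snhm×1, sNHM×1, sNHm×1, sNhM×1, sNhm×1, snHM×1, snHm×1, snhM×1, snhm×1
SsNnHhMm gametes: SNHM×1, SNHm×1, SNhM×1, SNhm×1, SnHM×1, SnHm×1, SnhM×1, Snhm×1, sNHM×1, sNHm×1, sNhM×1, sNhm×1, snHM×1, snHm×1, snhM×1, snhm×1
SsNnHhMm×SsNnHhMm grid (16·16=256): SSNNHHMM=1 SSNNHHMm=2 SSNNHHmm=1 SSNNHhMM=2 SSNNHhMm=4 SSNNHhmm=2 SSNNhhMM=1 SSNNhhMm=2 SSNNhhmm=1 SSNnHHMM=2 SSNnHHMm=4 SSNnHHmm=2 SSNnHhMM=4 SSNnHhMm=8 SSNnHhmm=4 SSNnhhMM=2 SSNnhhMm=4 SSNnhhmm=2 SSnnHHMM=1 SSnnHHMm=2 SSnnHHmm=1 SSnnHhMM=2 SSnnHhMm=4 SSnnHhmm=2 SSnnhhMM=1 SSnnhhMm=2 SSnnhhmm=1 SsNNHHMM=2 SsNNHHMm=4 SsNNHHmm=2 SsNNHhMM=4 SsNNHhMm=8 SsNNHhmm=4 SsNNhhMM=2 SsNNhhMm=4 SsNNhhmm=2 SsNnHHMM=4 SsNnHHMm=8 SsNnHHmm=4 SsNnHhMM=8 SsNnHhMm=16 SsNnHhmm=8 SsNnhhMM=4 SsNnhhMm=8 SsNnhhmm=4 SsnnHHMM=2 SsnnHHMm=4 SsnnHHmm=2 SsnnHhMM=4 SsnnHhMm=8 SsnnHhmm=4 SsnnhhMM=2 SsnnhhMm=4 Ssnnhhmm=2 ssNNHHMM=1 ssNNHHMm=2 ssNNHHmm=1 ssNNHhMM=2 ssNNHhMm=4 ssNNHhmm=2 ssNNhhMM=1 ssNNhhMm=2 ssNNhhmm=1 ssNnHHMM=2 ssNnHHMm=4 ssNnHHmm=2 ssNnHhMM=4 ssNnHhMm=8 ssNnHhmm=4 ssNnhhMM=2 ssNnhhMm=4 ssNnhhmm=2 ssnnHHMM=1 ssnnHHMm=2 ssnnHHmm=1 ssnnHhMM=2 ssnnHhMm=4 ssnnHhmm=2 ssnnhhMM=1 ssnnhhMm=2 ssnnhhmm=1
ssNNHhMM hits 2/256; gcd=2; 2÷2/256÷2 = 1/128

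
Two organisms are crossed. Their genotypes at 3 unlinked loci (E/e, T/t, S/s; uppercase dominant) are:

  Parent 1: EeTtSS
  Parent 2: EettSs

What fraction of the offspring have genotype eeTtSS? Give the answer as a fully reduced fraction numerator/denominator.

EeTtSS gametes: ETS×2, EtS×2, eTS×2, etS×2
EettSs gametes: EtS×2, Ets×2, etS×2, ets×2
EeTtSS×EettSs grid (8·8=64): EETtSS=4 EETtSs=4 EEttSS=4 EEttSs=4 EeTtSS=8 EeTtSs=8 EettSS=8 EettSs=8 eeTtSS=4 eeTtSs=4 eettSS=4 eettSs=4
eeTtSS hits 4/64; gcd=4; 4÷4/64÷4 = 1/16

P(eeTtSS) = 1/16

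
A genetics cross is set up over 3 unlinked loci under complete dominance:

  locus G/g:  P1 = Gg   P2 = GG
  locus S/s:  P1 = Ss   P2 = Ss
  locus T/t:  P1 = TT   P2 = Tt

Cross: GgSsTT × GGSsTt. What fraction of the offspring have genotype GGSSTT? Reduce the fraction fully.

P(GGSSTT) = 1/16

GgSsTT gametes: GST×2, GsT×2, gST×2, gsT×2
GGSsTt gametes: GST×2, GSt×2, GsT×2, Gst×2
GgSsTT×GGSsTt grid (8·8=64): GGSSTT=4 GGSSTt=4 GGSsTT=8 GGSsTt=8 GGssTT=4 GGssTt=4 GgSSTT=4 GgSSTt=4 GgSsTT=8 GgSsTt=8 GgssTT=4 GgssTt=4
GGSSTT hits 4/64; gcd=4; 4÷4/64÷4 = 1/16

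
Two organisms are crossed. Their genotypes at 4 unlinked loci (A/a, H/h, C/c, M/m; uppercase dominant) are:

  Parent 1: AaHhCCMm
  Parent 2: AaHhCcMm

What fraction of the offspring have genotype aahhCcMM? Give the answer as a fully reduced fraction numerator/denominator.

AaHhCCMm gametes: AHCM×2, AHCm×2, AhCM×2, AhCm×2, aHCM×2, aHCm×2, ahCM×2, ahCm×2
AaHhCcMm gametes: AHCM×1, AHCm×1, AHcM×1, AHcm×1, AhCM×1, AhCm×1, AhcM×1, Ahcm×1, aHCM×1, aHCm×1, aHcM×1, aHcm×1, ahCM×1, ahCm×1, ahcM×1, ahcm×1
AaHhCCMm×AaHhCcMm grid (16·16=256): AAHHCCMM=2 AAHHCCMm=4 AAHHCCmm=2 AAHHCcMM=2 AAHHCcMm=4 AAHHCcmm=2 AAHhCCMM=4 AAHhCCMm=8 AAHhCCmm=4 AAHhCcMM=4 AAHhCcMm=8 AAHhCcmm=4 AAhhCCMM=2 AAhhCCMm=4 AAhhCCmm=2 AAhhCcMM=2 AAhhCcMm=4 AAhhCcmm=2 AaHHCCMM=4 AaHHCCMm=8 AaHHCCmm=4 AaHHCcMM=4 AaHHCcMm=8 AaHHCcmm=4 AaHhCCMM=8 AaHhCCMm=16 AaHhCCmm=8 AaHhCcMM=8 AaHhCcMm=16 AaHhCcmm=8 AahhCCMM=4 AahhCCMm=8 AahhCCmm=4 AahhCcMM=4 AahhCcMm=8 AahhCcmm=4 aaHHCCMM=2 aaHHCCMm=4 aaHHCCmm=2 aaHHCcMM=2 aaHHCcMm=4 aaHHCcmm=2 aaHhCCMM=4 aaHhCCMm=8 aaHhCCmm=4 aaHhCcMM=4 aaHhCcMm=8 aaHhCcmm=4 aahhCCMM=2 aahhCCMm=4 aahhCCmm=2 aahhCcMM=2 aahhCcMm=4 aahhCcmm=2
aahhCcMM hits 2/256; gcd=2; 2÷2/256÷2 = 1/128

P(aahhCcMM) = 1/128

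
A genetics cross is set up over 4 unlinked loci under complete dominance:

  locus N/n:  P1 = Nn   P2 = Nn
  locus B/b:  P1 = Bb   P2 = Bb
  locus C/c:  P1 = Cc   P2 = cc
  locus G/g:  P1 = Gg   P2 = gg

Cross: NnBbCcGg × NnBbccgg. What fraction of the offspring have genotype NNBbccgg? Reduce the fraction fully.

NnBbCcGg gametes: NBCG×1, NBCg×1, NBcG×1, NBcg×1, NbCG×1, NbCg×1, NbcG×1, Nbcg×1, nBCG×1, nBCg×1, nBcG×1, nBcg×1, nbCG×1, nbCg×1, nbcG×1, nbcg×1
NnBbccgg gametes: NBcg×4, Nbcg×4, nBcg×4, nbcg×4
NnBbCcGg×NnBbccgg grid (16·16=256): NNBBCcGg=4 NNBBCcgg=4 NNBBccGg=4 NNBBccgg=4 NNBbCcGg=8 NNBbCcgg=8 NNBbccGg=8 NNBbccgg=8 NNbbCcGg=4 NNbbCcgg=4 NNbbccGg=4 NNbbccgg=4 NnBBCcGg=8 NnBBCcgg=8 NnBBccGg=8 NnBBccgg=8 NnBbCcGg=16 NnBbCcgg=16 NnBbccGg=16 NnBbccgg=16 NnbbCcGg=8 NnbbCcgg=8 NnbbccGg=8 Nnbbccgg=8 nnBBCcGg=4 nnBBCcgg=4 nnBBccGg=4 nnBBccgg=4 nnBbCcGg=8 nnBbCcgg=8 nnBbccGg=8 nnBbccgg=8 nnbbCcGg=4 nnbbCcgg=4 nnbbccGg=4 nnbbccgg=4
NNBbccgg hits 8/256; gcd=8; 8÷8/256÷8 = 1/32

P(NNBbccgg) = 1/32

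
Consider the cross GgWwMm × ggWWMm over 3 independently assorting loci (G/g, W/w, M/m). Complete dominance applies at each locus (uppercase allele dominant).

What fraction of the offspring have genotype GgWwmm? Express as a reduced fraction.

GgWwMm gametes: GWM×1, GWm×1, GwM×1, Gwm×1, gWM×1, gWm×1, gwM×1, gwm×1
ggWWMm gametes: gWM×4, gWm×4
GgWwMm×ggWWMm grid (8·8=64): GgWWMM=4 GgWWMm=8 GgWWmm=4 GgWwMM=4 GgWwMm=8 GgWwmm=4 ggWWMM=4 ggWWMm=8 ggWWmm=4 ggWwMM=4 ggWwMm=8 ggWwmm=4
GgWwmm hits 4/64; gcd=4; 4÷4/64÷4 = 1/16

P(GgWwmm) = 1/16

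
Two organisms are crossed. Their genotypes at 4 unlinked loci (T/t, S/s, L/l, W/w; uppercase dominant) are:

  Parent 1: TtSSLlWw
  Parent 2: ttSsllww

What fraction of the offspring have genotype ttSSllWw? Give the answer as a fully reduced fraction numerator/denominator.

TtSSLlWw gametes: TSLW×2, TSLw×2, TSlW×2, TSlw×2, tSLW×2, tSLw×2, tSlW×2, tSlw×2
ttSsllww gametes: tSlw×8, tslw×8
TtSSLlWw×ttSsllww grid (16·16=256): TtSSLlWw=16 TtSSLlww=16 TtSSllWw=16 TtSSllww=16 TtSsLlWw=16 TtSsLlww=16 TtSsllWw=16 TtSsllww=16 ttSSLlWw=16 ttSSLlww=16 ttSSllWw=16 ttSSllww=16 ttSsLlWw=16 ttSsLlww=16 ttSsllWw=16 ttSsllww=16
ttSSllWw hits 16/256; gcd=16; 16÷16/256÷16 = 1/16

P(ttSSllWw) = 1/16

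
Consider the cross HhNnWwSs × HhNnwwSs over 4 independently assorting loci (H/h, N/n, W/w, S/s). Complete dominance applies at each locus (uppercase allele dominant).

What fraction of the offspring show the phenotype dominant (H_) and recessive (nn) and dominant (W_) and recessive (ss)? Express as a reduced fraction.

HhNnWwSs gametes: HNWS×1, HNWs×1, HNwS×1, HNws×1, HnWS×1, HnWs×1, HnwS×1, Hnws×1, hNWS×1, hNWs×1, hNwS×1, hNws×1, hnWS×1, hnWs×1, hnwS×1, hnws×1
HhNnwwSs gametes: HNwS×2, HNws×2, HnwS×2, Hnws×2, hNwS×2, hNws×2, hnwS×2, hnws×2
HhNnWwSs×HhNnwwSs grid (16·16=256): HHNNWwSS=2 HHNNWwSs=4 HHNNWwss=2 HHNNwwSS=2 HHNNwwSs=4 HHNNwwss=2 HHNnWwSS=4 HHNnWwSs=8 HHNnWwss=4 HHNnwwSS=4 HHNnwwSs=8 HHNnwwss=4 HHnnWwSS=2 HHnnWwSs=4 HHnnWwss=2 HHnnwwSS=2 HHnnwwSs=4 HHnnwwss=2 HhNNWwSS=4 HhNNWwSs=8 HhNNWwss=4 HhNNwwSS=4 HhNNwwSs=8 HhNNwwss=4 HhNnWwSS=8 HhNnWwSs=16 HhNnWwss=8 HhNnwwSS=8 HhNnwwSs=16 HhNnwwss=8 HhnnWwSS=4 HhnnWwSs=8 HhnnWwss=4 HhnnwwSS=4 HhnnwwSs=8 Hhnnwwss=4 hhNNWwSS=2 hhNNWwSs=4 hhNNWwss=2 hhNNwwSS=2 hhNNwwSs=4 hhNNwwss=2 hhNnWwSS=4 hhNnWwSs=8 hhNnWwss=4 hhNnwwSS=4 hhNnwwSs=8 hhNnwwss=4 hhnnWwSS=2 hhnnWwSs=4 hhnnWwss=2 hhnnwwSS=2 hhnnwwSs=4 hhnnwwss=2
H_ nn W_ ss hits 6/256; gcd=2; 6÷2/256÷2 = 3/128

P(H_ nn W_ ss) = 3/128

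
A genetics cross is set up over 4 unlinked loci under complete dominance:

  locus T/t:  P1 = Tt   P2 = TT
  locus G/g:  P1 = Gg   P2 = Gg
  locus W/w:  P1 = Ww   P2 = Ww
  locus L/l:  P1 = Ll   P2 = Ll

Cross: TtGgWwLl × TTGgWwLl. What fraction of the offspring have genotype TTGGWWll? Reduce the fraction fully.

TtGgWwLl gametes: TGWL×1, TGWl×1, TGwL×1, TGwl×1, TgWL×1, TgWl×1, TgwL×1, Tgwl×1, tGWL×1, tGWl×1, tGwL×1, tGwl×1, tgWL×1, tgWl×1, tgwL×1, tgwl×1
TTGgWwLl gametes: TGWL×2, TGWl×2, TGwL×2, TGwl×2, TgWL×2, TgWl×2, TgwL×2, Tgwl×2
TtGgWwLl×TTGgWwLl grid (16·16=256): TTGGWWLL=2 TTGGWWLl=4 TTGGWWll=2 TTGGWwLL=4 TTGGWwLl=8 TTGGWwll=4 TTGGwwLL=2 TTGGwwLl=4 TTGGwwll=2 TTGgWWLL=4 TTGgWWLl=8 TTGgWWll=4 TTGgWwLL=8 TTGgWwLl=16 TTGgWwll=8 TTGgwwLL=4 TTGgwwLl=8 TTGgwwll=4 TTggWWLL=2 TTggWWLl=4 TTggWWll=2 TTggWwLL=4 TTggWwLl=8 TTggWwll=4 TTggwwLL=2 TTggwwLl=4 TTggwwll=2 TtGGWWLL=2 TtGGWWLl=4 TtGGWWll=2 TtGGWwLL=4 TtGGWwLl=8 TtGGWwll=4 TtGGwwLL=2 TtGGwwLl=4 TtGGwwll=2 TtGgWWLL=4 TtGgWWLl=8 TtGgWWll=4 TtGgWwLL=8 TtGgWwLl=16 TtGgWwll=8 TtGgwwLL=4 TtGgwwLl=8 TtGgwwll=4 TtggWWLL=2 TtggWWLl=4 TtggWWll=2 TtggWwLL=4 TtggWwLl=8 TtggWwll=4 TtggwwLL=2 TtggwwLl=4 Ttggwwll=2
TTGGWWll hits 2/256; gcd=2; 2÷2/256÷2 = 1/128

P(TTGGWWll) = 1/128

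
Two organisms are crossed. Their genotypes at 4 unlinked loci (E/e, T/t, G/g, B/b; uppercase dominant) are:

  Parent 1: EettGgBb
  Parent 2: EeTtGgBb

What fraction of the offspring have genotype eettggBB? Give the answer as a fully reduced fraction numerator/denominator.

P(eettggBB) = 1/128

EettGgBb gametes: EtGB×2, EtGb×2, EtgB×2, Etgb×2, etGB×2, etGb×2, etgB×2, etgb×2
EeTtGgBb gametes: ETGB×1, ETGb×1, ETgB×1, ETgb×1, EtGB×1, EtGb×1, EtgB×1, Etgb×1, eTGB×1, eTGb×1, eTgB×1, eTgb×1, etGB×1, etGb×1, etgB×1, etgb×1
EettGgBb×EeTtGgBb grid (16·16=256): EETtGGBB=2 EETtGGBb=4 EETtGGbb=2 EETtGgBB=4 EETtGgBb=8 EETtGgbb=4 EETtggBB=2 EETtggBb=4 EETtggbb=2 EEttGGBB=2 EEttGGBb=4 EEttGGbb=2 EEttGgBB=4 EEttGgBb=8 EEttGgbb=4 EEttggBB=2 EEttggBb=4 EEttggbb=2 EeTtGGBB=4 EeTtGGBb=8 EeTtGGbb=4 EeTtGgBB=8 EeTtGgBb=16 EeTtGgbb=8 EeTtggBB=4 EeTtggBb=8 EeTtggbb=4 EettGGBB=4 EettGGBb=8 EettGGbb=4 EettGgBB=8 EettGgBb=16 EettGgbb=8 EettggBB=4 EettggBb=8 Eettggbb=4 eeTtGGBB=2 eeTtGGBb=4 eeTtGGbb=2 eeTtGgBB=4 eeTtGgBb=8 eeTtGgbb=4 eeTtggBB=2 eeTtggBb=4 eeTtggbb=2 eettGGBB=2 eettGGBb=4 eettGGbb=2 eettGgBB=4 eettGgBb=8 eettGgbb=4 eettggBB=2 eettggBb=4 eettggbb=2
eettggBB hits 2/256; gcd=2; 2÷2/256÷2 = 1/128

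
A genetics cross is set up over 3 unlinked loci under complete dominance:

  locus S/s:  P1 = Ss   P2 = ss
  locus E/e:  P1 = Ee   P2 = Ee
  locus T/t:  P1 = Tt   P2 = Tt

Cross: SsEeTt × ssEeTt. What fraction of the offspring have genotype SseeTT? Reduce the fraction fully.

SsEeTt gametes: SET×1, SEt×1, SeT×1, Set×1, sET×1, sEt×1, seT×1, set×1
ssEeTt gametes: sET×2, sEt×2, seT×2, set×2
SsEeTt×ssEeTt grid (8·8=64): SsEETT=2 SsEETt=4 SsEEtt=2 SsEeTT=4 SsEeTt=8 SsEett=4 SseeTT=2 SseeTt=4 Sseett=2 ssEETT=2 ssEETt=4 ssEEtt=2 ssEeTT=4 ssEeTt=8 ssEett=4 sseeTT=2 sseeTt=4 sseett=2
SseeTT hits 2/64; gcd=2; 2÷2/64÷2 = 1/32

P(SseeTT) = 1/32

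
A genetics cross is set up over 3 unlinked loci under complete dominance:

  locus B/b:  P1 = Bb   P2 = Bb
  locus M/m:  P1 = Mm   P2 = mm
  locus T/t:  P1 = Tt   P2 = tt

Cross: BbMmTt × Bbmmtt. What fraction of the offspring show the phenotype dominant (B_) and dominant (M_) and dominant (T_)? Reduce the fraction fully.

P(B_ M_ T_) = 3/16

BbMmTt gametes: BMT×1, BMt×1, BmT×1, Bmt×1, bMT×1, bMt×1, bmT×1, bmt×1
Bbmmtt gametes: Bmt×4, bmt×4
BbMmTt×Bbmmtt grid (8·8=64): BBMmTt=4 BBMmtt=4 BBmmTt=4 BBmmtt=4 BbMmTt=8 BbMmtt=8 BbmmTt=8 Bbmmtt=8 bbMmTt=4 bbMmtt=4 bbmmTt=4 bbmmtt=4
B_ M_ T_ hits 12/64; gcd=4; 12÷4/64÷4 = 3/16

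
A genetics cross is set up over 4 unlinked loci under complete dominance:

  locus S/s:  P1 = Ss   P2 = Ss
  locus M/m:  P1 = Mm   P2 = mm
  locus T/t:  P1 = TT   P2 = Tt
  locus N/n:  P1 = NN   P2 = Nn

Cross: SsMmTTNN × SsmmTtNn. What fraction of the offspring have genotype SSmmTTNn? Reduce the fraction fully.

P(SSmmTTNn) = 1/32

SsMmTTNN gametes: SMTN×4, SmTN×4, sMTN×4, smTN×4
SsmmTtNn gametes: SmTN×2, SmTn×2, SmtN×2, Smtn×2, smTN×2, smTn×2, smtN×2, smtn×2
SsMmTTNN×SsmmTtNn grid (16·16=256): SSMmTTNN=8 SSMmTTNn=8 SSMmTtNN=8 SSMmTtNn=8 SSmmTTNN=8 SSmmTTNn=8 SSmmTtNN=8 SSmmTtNn=8 SsMmTTNN=16 SsMmTTNn=16 SsMmTtNN=16 SsMmTtNn=16 SsmmTTNN=16 SsmmTTNn=16 SsmmTtNN=16 SsmmTtNn=16 ssMmTTNN=8 ssMmTTNn=8 ssMmTtNN=8 ssMmTtNn=8 ssmmTTNN=8 ssmmTTNn=8 ssmmTtNN=8 ssmmTtNn=8
SSmmTTNn hits 8/256; gcd=8; 8÷8/256÷8 = 1/32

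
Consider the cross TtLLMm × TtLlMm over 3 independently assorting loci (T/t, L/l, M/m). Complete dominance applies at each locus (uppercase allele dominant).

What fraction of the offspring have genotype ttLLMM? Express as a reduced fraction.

P(ttLLMM) = 1/32

TtLLMm gametes: TLM×2, TLm×2, tLM×2, tLm×2
TtLlMm gametes: TLM×1, TLm×1, TlM×1, Tlm×1, tLM×1, tLm×1, tlM×1, tlm×1
TtLLMm×TtLlMm grid (8·8=64): TTLLMM=2 TTLLMm=4 TTLLmm=2 TTLlMM=2 TTLlMm=4 TTLlmm=2 TtLLMM=4 TtLLMm=8 TtLLmm=4 TtLlMM=4 TtLlMm=8 TtLlmm=4 ttLLMM=2 ttLLMm=4 ttLLmm=2 ttLlMM=2 ttLlMm=4 ttLlmm=2
ttLLMM hits 2/64; gcd=2; 2÷2/64÷2 = 1/32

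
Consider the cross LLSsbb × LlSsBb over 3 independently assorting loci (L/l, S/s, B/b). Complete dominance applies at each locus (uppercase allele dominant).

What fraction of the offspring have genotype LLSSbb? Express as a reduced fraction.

P(LLSSbb) = 1/16

LLSsbb gametes: LSb×4, Lsb×4
LlSsBb gametes: LSB×1, LSb×1, LsB×1, Lsb×1, lSB×1, lSb×1, lsB×1, lsb×1
LLSsbb×LlSsBb grid (8·8=64): LLSSBb=4 LLSSbb=4 LLSsBb=8 LLSsbb=8 LLssBb=4 LLssbb=4 LlSSBb=4 LlSSbb=4 LlSsBb=8 LlSsbb=8 LlssBb=4 Llssbb=4
LLSSbb hits 4/64; gcd=4; 4÷4/64÷4 = 1/16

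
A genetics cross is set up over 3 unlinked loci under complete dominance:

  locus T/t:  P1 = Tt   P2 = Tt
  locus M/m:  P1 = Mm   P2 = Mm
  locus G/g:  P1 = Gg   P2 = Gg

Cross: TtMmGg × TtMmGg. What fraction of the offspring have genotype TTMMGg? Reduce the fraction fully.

P(TTMMGg) = 1/32

TtMmGg gametes: TMG×1, TMg×1, TmG×1, Tmg×1, tMG×1, tMg×1, tmG×1, tmg×1
TtMmGg gametes: TMG×1, TMg×1, TmG×1, Tmg×1, tMG×1, tMg×1, tmG×1, tmg×1
TtMmGg×TtMmGg grid (8·8=64): TTMMGG=1 TTMMGg=2 TTMMgg=1 TTMmGG=2 TTMmGg=4 TTMmgg=2 TTmmGG=1 TTmmGg=2 TTmmgg=1 TtMMGG=2 TtMMGg=4 TtMMgg=2 TtMmGG=4 TtMmGg=8 TtMmgg=4 TtmmGG=2 TtmmGg=4 Ttmmgg=2 ttMMGG=1 ttMMGg=2 ttMMgg=1 ttMmGG=2 ttMmGg=4 ttMmgg=2 ttmmGG=1 ttmmGg=2 ttmmgg=1
TTMMGg hits 2/64; gcd=2; 2÷2/64÷2 = 1/32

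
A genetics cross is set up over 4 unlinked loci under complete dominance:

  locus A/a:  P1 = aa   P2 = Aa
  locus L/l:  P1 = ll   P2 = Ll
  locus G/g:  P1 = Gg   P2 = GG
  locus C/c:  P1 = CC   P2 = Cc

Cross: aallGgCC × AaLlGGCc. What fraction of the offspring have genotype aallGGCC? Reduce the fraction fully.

P(aallGGCC) = 1/16

aallGgCC gametes: alGC×8, algC×8
AaLlGGCc gametes: ALGC×2, ALGc×2, AlGC×2, AlGc×2, aLGC×2, aLGc×2, alGC×2, alGc×2
aallGgCC×AaLlGGCc grid (16·16=256): AaLlGGCC=16 AaLlGGCc=16 AaLlGgCC=16 AaLlGgCc=16 AallGGCC=16 AallGGCc=16 AallGgCC=16 AallGgCc=16 aaLlGGCC=16 aaLlGGCc=16 aaLlGgCC=16 aaLlGgCc=16 aallGGCC=16 aallGGCc=16 aallGgCC=16 aallGgCc=16
aallGGCC hits 16/256; gcd=16; 16÷16/256÷16 = 1/16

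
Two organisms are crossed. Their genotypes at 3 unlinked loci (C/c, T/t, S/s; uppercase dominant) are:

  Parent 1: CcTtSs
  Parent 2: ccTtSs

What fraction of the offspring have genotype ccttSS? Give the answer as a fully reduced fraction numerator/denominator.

CcTtSs gametes: CTS×1, CTs×1, CtS×1, Cts×1, cTS×1, cTs×1, ctS×1, cts×1
ccTtSs gametes: cTS×2, cTs×2, ctS×2, cts×2
CcTtSs×ccTtSs grid (8·8=64): CcTTSS=2 CcTTSs=4 CcTTss=2 CcTtSS=4 CcTtSs=8 CcTtss=4 CcttSS=2 CcttSs=4 Ccttss=2 ccTTSS=2 ccTTSs=4 ccTTss=2 ccTtSS=4 ccTtSs=8 ccTtss=4 ccttSS=2 ccttSs=4 ccttss=2
ccttSS hits 2/64; gcd=2; 2÷2/64÷2 = 1/32

P(ccttSS) = 1/32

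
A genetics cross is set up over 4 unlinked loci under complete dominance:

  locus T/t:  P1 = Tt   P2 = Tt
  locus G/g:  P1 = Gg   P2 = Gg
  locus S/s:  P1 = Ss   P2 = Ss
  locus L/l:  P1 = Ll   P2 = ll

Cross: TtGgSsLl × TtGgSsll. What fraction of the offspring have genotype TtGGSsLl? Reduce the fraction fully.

TtGgSsLl gametes: TGSL×1, TGSl×1, TGsL×1, TGsl×1, TgSL×1, TgSl×1, TgsL×1, Tgsl×1, tGSL×1, tGSl×1, tGsL×1, tGsl×1, tgSL×1, tgSl×1, tgsL×1, tgsl×1
TtGgSsll gametes: TGSl×2, TGsl×2, TgSl×2, Tgsl×2, tGSl×2, tGsl×2, tgSl×2, tgsl×2
TtGgSsLl×TtGgSsll grid (16·16=256): TTGGSSLl=2 TTGGSSll=2 TTGGSsLl=4 TTGGSsll=4 TTGGssLl=2 TTGGssll=2 TTGgSSLl=4 TTGgSSll=4 TTGgSsLl=8 TTGgSsll=8 TTGgssLl=4 TTGgssll=4 TTggSSLl=2 TTggSSll=2 TTggSsLl=4 TTggSsll=4 TTggssLl=2 TTggssll=2 TtGGSSLl=4 TtGGSSll=4 TtGGSsLl=8 TtGGSsll=8 TtGGssLl=4 TtGGssll=4 TtGgSSLl=8 TtGgSSll=8 TtGgSsLl=16 TtGgSsll=16 TtGgssLl=8 TtGgssll=8 TtggSSLl=4 TtggSSll=4 TtggSsLl=8 TtggSsll=8 TtggssLl=4 Ttggssll=4 ttGGSSLl=2 ttGGSSll=2 ttGGSsLl=4 ttGGSsll=4 ttGGssLl=2 ttGGssll=2 ttGgSSLl=4 ttGgSSll=4 ttGgSsLl=8 ttGgSsll=8 ttGgssLl=4 ttGgssll=4 ttggSSLl=2 ttggSSll=2 ttggSsLl=4 ttggSsll=4 ttggssLl=2 ttggssll=2
TtGGSsLl hits 8/256; gcd=8; 8÷8/256÷8 = 1/32

P(TtGGSsLl) = 1/32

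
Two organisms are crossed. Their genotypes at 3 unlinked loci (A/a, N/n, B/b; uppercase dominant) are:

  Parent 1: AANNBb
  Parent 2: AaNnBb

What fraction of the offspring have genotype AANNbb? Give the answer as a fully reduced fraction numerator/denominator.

AANNBb gametes: ANB×4, ANb×4
AaNnBb gametes: ANB×1, ANb×1, AnB×1, Anb×1, aNB×1, aNb×1, anB×1, anb×1
AANNBb×AaNnBb grid (8·8=64): AANNBB=4 AANNBb=8 AANNbb=4 AANnBB=4 AANnBb=8 AANnbb=4 AaNNBB=4 AaNNBb=8 AaNNbb=4 AaNnBB=4 AaNnBb=8 AaNnbb=4
AANNbb hits 4/64; gcd=4; 4÷4/64÷4 = 1/16

P(AANNbb) = 1/16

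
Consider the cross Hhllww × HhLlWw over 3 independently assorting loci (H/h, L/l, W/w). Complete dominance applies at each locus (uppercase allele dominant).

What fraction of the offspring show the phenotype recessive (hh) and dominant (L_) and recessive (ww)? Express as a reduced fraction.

P(hh L_ ww) = 1/16

Hhllww gametes: Hlw×4, hlw×4
HhLlWw gametes: HLW×1, HLw×1, HlW×1, Hlw×1, hLW×1, hLw×1, hlW×1, hlw×1
Hhllww×HhLlWw grid (8·8=64): HHLlWw=4 HHLlww=4 HHllWw=4 HHllww=4 HhLlWw=8 HhLlww=8 HhllWw=8 Hhllww=8 hhLlWw=4 hhLlww=4 hhllWw=4 hhllww=4
hh L_ ww hits 4/64; gcd=4; 4÷4/64÷4 = 1/16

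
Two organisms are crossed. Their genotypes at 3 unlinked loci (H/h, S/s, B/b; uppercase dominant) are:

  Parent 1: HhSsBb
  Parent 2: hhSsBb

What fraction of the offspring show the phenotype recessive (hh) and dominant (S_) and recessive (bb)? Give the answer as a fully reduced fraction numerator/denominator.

HhSsBb gametes: HSB×1, HSb×1, HsB×1, Hsb×1, hSB×1, hSb×1, hsB×1, hsb×1
hhSsBb gametes: hSB×2, hSb×2, hsB×2, hsb×2
HhSsBb×hhSsBb grid (8·8=64): HhSSBB=2 HhSSBb=4 HhSSbb=2 HhSsBB=4 HhSsBb=8 HhSsbb=4 HhssBB=2 HhssBb=4 Hhssbb=2 hhSSBB=2 hhSSBb=4 hhSSbb=2 hhSsBB=4 hhSsBb=8 hhSsbb=4 hhssBB=2 hhssBb=4 hhssbb=2
hh S_ bb hits 6/64; gcd=2; 6÷2/64÷2 = 3/32

P(hh S_ bb) = 3/32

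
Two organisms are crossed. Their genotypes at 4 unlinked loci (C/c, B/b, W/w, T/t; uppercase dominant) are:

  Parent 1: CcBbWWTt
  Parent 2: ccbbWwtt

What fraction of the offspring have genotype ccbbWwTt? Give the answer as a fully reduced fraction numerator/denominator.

P(ccbbWwTt) = 1/16

CcBbWWTt gametes: CBWT×2, CBWt×2, CbWT×2, CbWt×2, cBWT×2, cBWt×2, cbWT×2, cbWt×2
ccbbWwtt gametes: cbWt×8, cbwt×8
CcBbWWTt×ccbbWwtt grid (16·16=256): CcBbWWTt=16 CcBbWWtt=16 CcBbWwTt=16 CcBbWwtt=16 CcbbWWTt=16 CcbbWWtt=16 CcbbWwTt=16 CcbbWwtt=16 ccBbWWTt=16 ccBbWWtt=16 ccBbWwTt=16 ccBbWwtt=16 ccbbWWTt=16 ccbbWWtt=16 ccbbWwTt=16 ccbbWwtt=16
ccbbWwTt hits 16/256; gcd=16; 16÷16/256÷16 = 1/16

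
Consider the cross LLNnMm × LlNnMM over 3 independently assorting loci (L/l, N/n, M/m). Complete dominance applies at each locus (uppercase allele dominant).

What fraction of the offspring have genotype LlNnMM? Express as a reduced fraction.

P(LlNnMM) = 1/8

LLNnMm gametes: LNM×2, LNm×2, LnM×2, Lnm×2
LlNnMM gametes: LNM×2, LnM×2, lNM×2, lnM×2
LLNnMm×LlNnMM grid (8·8=64): LLNNMM=4 LLNNMm=4 LLNnMM=8 LLNnMm=8 LLnnMM=4 LLnnMm=4 LlNNMM=4 LlNNMm=4 LlNnMM=8 LlNnMm=8 LlnnMM=4 LlnnMm=4
LlNnMM hits 8/64; gcd=8; 8÷8/64÷8 = 1/8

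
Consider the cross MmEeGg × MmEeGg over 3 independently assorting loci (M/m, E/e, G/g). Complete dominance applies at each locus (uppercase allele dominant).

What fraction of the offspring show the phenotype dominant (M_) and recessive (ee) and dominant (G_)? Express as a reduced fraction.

P(M_ ee G_) = 9/64

MmEeGg gametes: MEG×1, MEg×1, MeG×1, Meg×1, mEG×1, mEg×1, meG×1, meg×1
MmEeGg gametes: MEG×1, MEg×1, MeG×1, Meg×1, mEG×1, mEg×1, meG×1, meg×1
MmEeGg×MmEeGg grid (8·8=64): MMEEGG=1 MMEEGg=2 MMEEgg=1 MMEeGG=2 MMEeGg=4 MMEegg=2 MMeeGG=1 MMeeGg=2 MMeegg=1 MmEEGG=2 MmEEGg=4 MmEEgg=2 MmEeGG=4 MmEeGg=8 MmEegg=4 MmeeGG=2 MmeeGg=4 Mmeegg=2 mmEEGG=1 mmEEGg=2 mmEEgg=1 mmEeGG=2 mmEeGg=4 mmEegg=2 mmeeGG=1 mmeeGg=2 mmeegg=1
M_ ee G_ hits 9/64; gcd=1; 9÷1/64÷1 = 9/64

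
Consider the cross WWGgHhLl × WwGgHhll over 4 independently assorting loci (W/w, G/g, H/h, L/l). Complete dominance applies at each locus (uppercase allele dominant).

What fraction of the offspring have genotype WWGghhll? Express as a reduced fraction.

WWGgHhLl gametes: WGHL×2, WGHl×2, WGhL×2, WGhl×2, WgHL×2, WgHl×2, WghL×2, Wghl×2
WwGgHhll gametes: WGHl×2, WGhl×2, WgHl×2, Wghl×2, wGHl×2, wGhl×2, wgHl×2, wghl×2
WWGgHhLl×WwGgHhll grid (16·16=256): WWGGHHLl=4 WWGGHHll=4 WWGGHhLl=8 WWGGHhll=8 WWGGhhLl=4 WWGGhhll=4 WWGgHHLl=8 WWGgHHll=8 WWGgHhLl=16 WWGgHhll=16 WWGghhLl=8 WWGghhll=8 WWggHHLl=4 WWggHHll=4 WWggHhLl=8 WWggHhll=8 WWgghhLl=4 WWgghhll=4 WwGGHHLl=4 WwGGHHll=4 WwGGHhLl=8 WwGGHhll=8 WwGGhhLl=4 WwGGhhll=4 WwGgHHLl=8 WwGgHHll=8 WwGgHhLl=16 WwGgHhll=16 WwGghhLl=8 WwGghhll=8 WwggHHLl=4 WwggHHll=4 WwggHhLl=8 WwggHhll=8 WwgghhLl=4 Wwgghhll=4
WWGghhll hits 8/256; gcd=8; 8÷8/256÷8 = 1/32

P(WWGghhll) = 1/32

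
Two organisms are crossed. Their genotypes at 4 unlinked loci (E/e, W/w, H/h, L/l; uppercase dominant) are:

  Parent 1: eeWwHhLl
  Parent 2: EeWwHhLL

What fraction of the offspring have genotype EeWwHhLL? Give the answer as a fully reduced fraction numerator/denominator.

P(EeWwHhLL) = 1/16

eeWwHhLl gametes: eWHL×2, eWHl×2, eWhL×2, eWhl×2, ewHL×2, ewHl×2, ewhL×2, ewhl×2
EeWwHhLL gametes: EWHL×2, EWhL×2, EwHL×2, EwhL×2, eWHL×2, eWhL×2, ewHL×2, ewhL×2
eeWwHhLl×EeWwHhLL grid (16·16=256): EeWWHHLL=4 EeWWHHLl=4 EeWWHhLL=8 EeWWHhLl=8 EeWWhhLL=4 EeWWhhLl=4 EeWwHHLL=8 EeWwHHLl=8 EeWwHhLL=16 EeWwHhLl=16 EeWwhhLL=8 EeWwhhLl=8 EewwHHLL=4 EewwHHLl=4 EewwHhLL=8 EewwHhLl=8 EewwhhLL=4 EewwhhLl=4 eeWWHHLL=4 eeWWHHLl=4 eeWWHhLL=8 eeWWHhLl=8 eeWWhhLL=4 eeWWhhLl=4 eeWwHHLL=8 eeWwHHLl=8 eeWwHhLL=16 eeWwHhLl=16 eeWwhhLL=8 eeWwhhLl=8 eewwHHLL=4 eewwHHLl=4 eewwHhLL=8 eewwHhLl=8 eewwhhLL=4 eewwhhLl=4
EeWwHhLL hits 16/256; gcd=16; 16÷16/256÷16 = 1/16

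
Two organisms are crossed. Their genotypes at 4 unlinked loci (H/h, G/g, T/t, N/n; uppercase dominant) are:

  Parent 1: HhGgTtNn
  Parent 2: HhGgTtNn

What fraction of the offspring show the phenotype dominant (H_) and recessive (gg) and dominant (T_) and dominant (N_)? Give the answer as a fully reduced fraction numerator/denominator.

HhGgTtNn gametes: HGTN×1, HGTn×1, HGtN×1, HGtn×1, HgTN×1, HgTn×1, HgtN×1, Hgtn×1, hGTN×1, hGTn×1, hGtN×1, hGtn×1, hgTN×1, hgTn×1, hgtN×1, hgtn×1
HhGgTtNn gametes: HGTN×1, HGTn×1, HGtN×1, HGtn×1, HgTN×1, HgTn×1, HgtN×1, Hgtn×1, hGTN×1, hGTn×1, hGtN×1, hGtn×1, hgTN×1, hgTn×1, hgtN×1, hgtn×1
HhGgTtNn×HhGgTtNn grid (16·16=256): HHGGTTNN=1 HHGGTTNn=2 HHGGTTnn=1 HHGGTtNN=2 HHGGTtNn=4 HHGGTtnn=2 HHGGttNN=1 HHGGttNn=2 HHGGttnn=1 HHGgTTNN=2 HHGgTTNn=4 HHGgTTnn=2 HHGgTtNN=4 HHGgTtNn=8 HHGgTtnn=4 HHGgttNN=2 HHGgttNn=4 HHGgttnn=2 HHggTTNN=1 HHggTTNn=2 HHggTTnn=1 HHggTtNN=2 HHggTtNn=4 HHggTtnn=2 HHggttNN=1 HHggttNn=2 HHggttnn=1 HhGGTTNN=2 HhGGTTNn=4 HhGGTTnn=2 HhGGTtNN=4 HhGGTtNn=8 HhGGTtnn=4 HhGGttNN=2 HhGGttNn=4 HhGGttnn=2 HhGgTTNN=4 HhGgTTNn=8 HhGgTTnn=4 HhGgTtNN=8 HhGgTtNn=16 HhGgTtnn=8 HhGgttNN=4 HhGgttNn=8 HhGgttnn=4 HhggTTNN=2 HhggTTNn=4 HhggTTnn=2 HhggTtNN=4 HhggTtNn=8 HhggTtnn=4 HhggttNN=2 HhggttNn=4 Hhggttnn=2 hhGGTTNN=1 hhGGTTNn=2 hhGGTTnn=1 hhGGTtNN=2 hhGGTtNn=4 hhGGTtnn=2 hhGGttNN=1 hhGGttNn=2 hhGGttnn=1 hhGgTTNN=2 hhGgTTNn=4 hhGgTTnn=2 hhGgTtNN=4 hhGgTtNn=8 hhGgTtnn=4 hhGgttNN=2 hhGgttNn=4 hhGgttnn=2 hhggTTNN=1 hhggTTNn=2 hhggTTnn=1 hhggTtNN=2 hhggTtNn=4 hhggTtnn=2 hhggttNN=1 hhggttNn=2 hhggttnn=1
H_ gg T_ N_ hits 27/256; gcd=1; 27÷1/256÷1 = 27/256

P(H_ gg T_ N_) = 27/256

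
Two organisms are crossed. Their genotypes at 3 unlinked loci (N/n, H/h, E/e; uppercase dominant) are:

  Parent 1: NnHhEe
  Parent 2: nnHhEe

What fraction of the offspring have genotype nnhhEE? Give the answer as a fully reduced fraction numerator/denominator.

NnHhEe gametes: NHE×1, NHe×1, NhE×1, Nhe×1, nHE×1, nHe×1, nhE×1, nhe×1
nnHhEe gametes: nHE×2, nHe×2, nhE×2, nhe×2
NnHhEe×nnHhEe grid (8·8=64): NnHHEE=2 NnHHEe=4 NnHHee=2 NnHhEE=4 NnHhEe=8 NnHhee=4 NnhhEE=2 NnhhEe=4 Nnhhee=2 nnHHEE=2 nnHHEe=4 nnHHee=2 nnHhEE=4 nnHhEe=8 nnHhee=4 nnhhEE=2 nnhhEe=4 nnhhee=2
nnhhEE hits 2/64; gcd=2; 2÷2/64÷2 = 1/32

P(nnhhEE) = 1/32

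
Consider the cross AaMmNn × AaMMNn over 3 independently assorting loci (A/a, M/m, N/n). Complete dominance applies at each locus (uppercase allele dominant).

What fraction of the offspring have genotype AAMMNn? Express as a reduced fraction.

P(AAMMNn) = 1/16

AaMmNn gametes: AMN×1, AMn×1, AmN×1, Amn×1, aMN×1, aMn×1, amN×1, amn×1
AaMMNn gametes: AMN×2, AMn×2, aMN×2, aMn×2
AaMmNn×AaMMNn grid (8·8=64): AAMMNN=2 AAMMNn=4 AAMMnn=2 AAMmNN=2 AAMmNn=4 AAMmnn=2 AaMMNN=4 AaMMNn=8 AaMMnn=4 AaMmNN=4 AaMmNn=8 AaMmnn=4 aaMMNN=2 aaMMNn=4 aaMMnn=2 aaMmNN=2 aaMmNn=4 aaMmnn=2
AAMMNn hits 4/64; gcd=4; 4÷4/64÷4 = 1/16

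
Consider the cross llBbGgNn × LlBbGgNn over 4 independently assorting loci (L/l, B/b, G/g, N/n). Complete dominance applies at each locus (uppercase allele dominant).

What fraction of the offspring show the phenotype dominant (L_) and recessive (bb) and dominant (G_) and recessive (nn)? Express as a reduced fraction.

P(L_ bb G_ nn) = 3/128

llBbGgNn gametes: lBGN×2, lBGn×2, lBgN×2, lBgn×2, lbGN×2, lbGn×2, lbgN×2, lbgn×2
LlBbGgNn gametes: LBGN×1, LBGn×1, LBgN×1, LBgn×1, LbGN×1, LbGn×1, LbgN×1, Lbgn×1, lBGN×1, lBGn×1, lBgN×1, lBgn×1, lbGN×1, lbGn×1, lbgN×1, lbgn×1
llBbGgNn×LlBbGgNn grid (16·16=256): LlBBGGNN=2 LlBBGGNn=4 LlBBGGnn=2 LlBBGgNN=4 LlBBGgNn=8 LlBBGgnn=4 LlBBggNN=2 LlBBggNn=4 LlBBggnn=2 LlBbGGNN=4 LlBbGGNn=8 LlBbGGnn=4 LlBbGgNN=8 LlBbGgNn=16 LlBbGgnn=8 LlBbggNN=4 LlBbggNn=8 LlBbggnn=4 LlbbGGNN=2 LlbbGGNn=4 LlbbGGnn=2 LlbbGgNN=4 LlbbGgNn=8 LlbbGgnn=4 LlbbggNN=2 LlbbggNn=4 Llbbggnn=2 llBBGGNN=2 llBBGGNn=4 llBBGGnn=2 llBBGgNN=4 llBBGgNn=8 llBBGgnn=4 llBBggNN=2 llBBggNn=4 llBBggnn=2 llBbGGNN=4 llBbGGNn=8 llBbGGnn=4 llBbGgNN=8 llBbGgNn=16 llBbGgnn=8 llBbggNN=4 llBbggNn=8 llBbggnn=4 llbbGGNN=2 llbbGGNn=4 llbbGGnn=2 llbbGgNN=4 llbbGgNn=8 llbbGgnn=4 llbbggNN=2 llbbggNn=4 llbbggnn=2
L_ bb G_ nn hits 6/256; gcd=2; 6÷2/256÷2 = 3/128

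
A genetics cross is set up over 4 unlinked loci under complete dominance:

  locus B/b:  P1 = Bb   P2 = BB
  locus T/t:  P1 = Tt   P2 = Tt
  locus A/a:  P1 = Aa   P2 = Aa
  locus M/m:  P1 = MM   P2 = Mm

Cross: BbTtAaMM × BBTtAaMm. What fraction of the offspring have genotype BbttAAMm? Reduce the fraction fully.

BbTtAaMM gametes: BTAM×2, BTaM×2, BtAM×2, BtaM×2, bTAM×2, bTaM×2, btAM×2, btaM×2
BBTtAaMm gametes: BTAM×2, BTAm×2, BTaM×2, BTam×2, BtAM×2, BtAm×2, BtaM×2, Btam×2
BbTtAaMM×BBTtAaMm grid (16·16=256): BBTTAAMM=4 BBTTAAMm=4 BBTTAaMM=8 BBTTAaMm=8 BBTTaaMM=4 BBTTaaMm=4 BBTtAAMM=8 BBTtAAMm=8 BBTtAaMM=16 BBTtAaMm=16 BBTtaaMM=8 BBTtaaMm=8 BBttAAMM=4 BBttAAMm=4 BBttAaMM=8 BBttAaMm=8 BBttaaMM=4 BBttaaMm=4 BbTTAAMM=4 BbTTAAMm=4 BbTTAaMM=8 BbTTAaMm=8 BbTTaaMM=4 BbTTaaMm=4 BbTtAAMM=8 BbTtAAMm=8 BbTtAaMM=16 BbTtAaMm=16 BbTtaaMM=8 BbTtaaMm=8 BbttAAMM=4 BbttAAMm=4 BbttAaMM=8 BbttAaMm=8 BbttaaMM=4 BbttaaMm=4
BbttAAMm hits 4/256; gcd=4; 4÷4/256÷4 = 1/64

P(BbttAAMm) = 1/64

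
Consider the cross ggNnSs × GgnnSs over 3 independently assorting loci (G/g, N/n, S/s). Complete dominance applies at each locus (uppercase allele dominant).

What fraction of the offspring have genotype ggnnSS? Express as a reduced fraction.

P(ggnnSS) = 1/16

ggNnSs gametes: gNS×2, gNs×2, gnS×2, gns×2
GgnnSs gametes: GnS×2, Gns×2, gnS×2, gns×2
ggNnSs×GgnnSs grid (8·8=64): GgNnSS=4 GgNnSs=8 GgNnss=4 GgnnSS=4 GgnnSs=8 Ggnnss=4 ggNnSS=4 ggNnSs=8 ggNnss=4 ggnnSS=4 ggnnSs=8 ggnnss=4
ggnnSS hits 4/64; gcd=4; 4÷4/64÷4 = 1/16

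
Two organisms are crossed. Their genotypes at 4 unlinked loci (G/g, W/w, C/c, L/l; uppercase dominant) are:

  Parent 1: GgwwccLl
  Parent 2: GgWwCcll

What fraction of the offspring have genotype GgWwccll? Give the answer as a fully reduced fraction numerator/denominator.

GgwwccLl gametes: GwcL×4, Gwcl×4, gwcL×4, gwcl×4
GgWwCcll gametes: GWCl×2, GWcl×2, GwCl×2, Gwcl×2, gWCl×2, gWcl×2, gwCl×2, gwcl×2
GgwwccLl×GgWwCcll grid (16·16=256): GGWwCcLl=8 GGWwCcll=8 GGWwccLl=8 GGWwccll=8 GGwwCcLl=8 GGwwCcll=8 GGwwccLl=8 GGwwccll=8 GgWwCcLl=16 GgWwCcll=16 GgWwccLl=16 GgWwccll=16 GgwwCcLl=16 GgwwCcll=16 GgwwccLl=16 Ggwwccll=16 ggWwCcLl=8 ggWwCcll=8 ggWwccLl=8 ggWwccll=8 ggwwCcLl=8 ggwwCcll=8 ggwwccLl=8 ggwwccll=8
GgWwccll hits 16/256; gcd=16; 16÷16/256÷16 = 1/16

P(GgWwccll) = 1/16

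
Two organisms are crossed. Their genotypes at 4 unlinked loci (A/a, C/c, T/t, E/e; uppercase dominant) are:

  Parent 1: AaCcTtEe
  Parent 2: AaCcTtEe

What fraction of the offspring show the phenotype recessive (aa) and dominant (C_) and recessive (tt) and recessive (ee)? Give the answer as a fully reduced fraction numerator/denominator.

AaCcTtEe gametes: ACTE×1, ACTe×1, ACtE×1, ACte×1, AcTE×1, AcTe×1, ActE×1, Acte×1, aCTE×1, aCTe×1, aCtE×1, aCte×1, acTE×1, acTe×1, actE×1, acte×1
AaCcTtEe gametes: ACTE×1, ACTe×1, ACtE×1, ACte×1, AcTE×1, AcTe×1, ActE×1, Acte×1, aCTE×1, aCTe×1, aCtE×1, aCte×1, acTE×1, acTe×1, actE×1, acte×1
AaCcTtEe×AaCcTtEe grid (16·16=256): AACCTTEE=1 AACCTTEe=2 AACCTTee=1 AACCTtEE=2 AACCTtEe=4 AACCTtee=2 AACCttEE=1 AACCttEe=2 AACCttee=1 AACcTTEE=2 AACcTTEe=4 AACcTTee=2 AACcTtEE=4 AACcTtEe=8 AACcTtee=4 AACcttEE=2 AACcttEe=4 AACcttee=2 AAccTTEE=1 AAccTTEe=2 AAccTTee=1 AAccTtEE=2 AAccTtEe=4 AAccTtee=2 AAccttEE=1 AAccttEe=2 AAccttee=1 AaCCTTEE=2 AaCCTTEe=4 AaCCTTee=2 AaCCTtEE=4 AaCCTtEe=8 AaCCTtee=4 AaCCttEE=2 AaCCttEe=4 AaCCttee=2 AaCcTTEE=4 AaCcTTEe=8 AaCcTTee=4 AaCcTtEE=8 AaCcTtEe=16 AaCcTtee=8 AaCcttEE=4 AaCcttEe=8 AaCcttee=4 AaccTTEE=2 AaccTTEe=4 AaccTTee=2 AaccTtEE=4 AaccTtEe=8 AaccTtee=4 AaccttEE=2 AaccttEe=4 Aaccttee=2 aaCCTTEE=1 aaCCTTEe=2 aaCCTTee=1 aaCCTtEE=2 aaCCTtEe=4 aaCCTtee=2 aaCCttEE=1 aaCCttEe=2 aaCCttee=1 aaCcTTEE=2 aaCcTTEe=4 aaCcTTee=2 aaCcTtEE=4 aaCcTtEe=8 aaCcTtee=4 aaCcttEE=2 aaCcttEe=4 aaCcttee=2 aaccTTEE=1 aaccTTEe=2 aaccTTee=1 aaccTtEE=2 aaccTtEe=4 aaccTtee=2 aaccttEE=1 aaccttEe=2 aaccttee=1
aa C_ tt ee hits 3/256; gcd=1; 3÷1/256÷1 = 3/256

P(aa C_ tt ee) = 3/256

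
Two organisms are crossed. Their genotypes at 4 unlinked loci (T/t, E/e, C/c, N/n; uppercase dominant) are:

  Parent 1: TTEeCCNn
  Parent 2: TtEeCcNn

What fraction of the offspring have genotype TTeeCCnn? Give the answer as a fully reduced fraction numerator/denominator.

TTEeCCNn gametes: TECN×4, TECn×4, TeCN×4, TeCn×4
TtEeCcNn gametes: TECN×1, TECn×1, TEcN×1, TEcn×1, TeCN×1, TeCn×1, TecN×1, Tecn×1, tECN×1, tECn×1, tEcN×1, tEcn×1, teCN×1, teCn×1, tecN×1, tecn×1
TTEeCCNn×TtEeCcNn grid (16·16=256): TTEECCNN=4 TTEECCNn=8 TTEECCnn=4 TTEECcNN=4 TTEECcNn=8 TTEECcnn=4 TTEeCCNN=8 TTEeCCNn=16 TTEeCCnn=8 TTEeCcNN=8 TTEeCcNn=16 TTEeCcnn=8 TTeeCCNN=4 TTeeCCNn=8 TTeeCCnn=4 TTeeCcNN=4 TTeeCcNn=8 TTeeCcnn=4 TtEECCNN=4 TtEECCNn=8 TtEECCnn=4 TtEECcNN=4 TtEECcNn=8 TtEECcnn=4 TtEeCCNN=8 TtEeCCNn=16 TtEeCCnn=8 TtEeCcNN=8 TtEeCcNn=16 TtEeCcnn=8 TteeCCNN=4 TteeCCNn=8 TteeCCnn=4 TteeCcNN=4 TteeCcNn=8 TteeCcnn=4
TTeeCCnn hits 4/256; gcd=4; 4÷4/256÷4 = 1/64

P(TTeeCCnn) = 1/64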